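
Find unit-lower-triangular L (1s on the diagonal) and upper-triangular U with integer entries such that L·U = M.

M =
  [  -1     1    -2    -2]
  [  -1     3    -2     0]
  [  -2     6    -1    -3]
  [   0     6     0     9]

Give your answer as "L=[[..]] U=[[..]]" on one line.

  row1 -= 1·row0 → [0,2,0,2]
  row2 -= 2·row0 → [0,4,3,1]
  row3 -= 0·row0 → [0,6,0,9]
  row2 -= 2·row1 → [0,0,3,-3]
  row3 -= 3·row1 → [0,0,0,3]
  row3 -= 0·row2 → [0,0,0,3]

L=[[1,0,0,0],[1,1,0,0],[2,2,1,0],[0,3,0,1]] U=[[-1,1,-2,-2],[0,2,0,2],[0,0,3,-3],[0,0,0,3]]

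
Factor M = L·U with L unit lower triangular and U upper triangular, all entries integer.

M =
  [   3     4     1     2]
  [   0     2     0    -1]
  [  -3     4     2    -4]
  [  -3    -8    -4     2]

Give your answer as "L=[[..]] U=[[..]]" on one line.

L=[[1,0,0,0],[0,1,0,0],[-1,4,1,0],[-1,-2,-1,1]] U=[[3,4,1,2],[0,2,0,-1],[0,0,3,2],[0,0,0,4]]

  R1 -= 0·R0 → [0,2,0,-1]
  R2 -= -1·R0 → [0,8,3,-2]
  R3 -= -1·R0 → [0,-4,-3,4]
  R2 -= 4·R1 → [0,0,3,2]
  R3 -= -2·R1 → [0,0,-3,2]
  R3 -= -1·R2 → [0,0,0,4]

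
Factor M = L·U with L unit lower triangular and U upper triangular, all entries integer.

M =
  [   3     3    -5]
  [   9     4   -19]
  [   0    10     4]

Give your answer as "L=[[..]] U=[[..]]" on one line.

  row1 -= 3·row0 → [0,-5,-4]
  row2 -= 0·row0 → [0,10,4]
  row2 -= -2·row1 → [0,0,-4]

L=[[1,0,0],[3,1,0],[0,-2,1]] U=[[3,3,-5],[0,-5,-4],[0,0,-4]]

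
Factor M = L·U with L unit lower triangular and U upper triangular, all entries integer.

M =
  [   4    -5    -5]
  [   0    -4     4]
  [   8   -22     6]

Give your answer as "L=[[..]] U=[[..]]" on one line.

L=[[1,0,0],[0,1,0],[2,3,1]] U=[[4,-5,-5],[0,-4,4],[0,0,4]]

  R1 -= 0·R0 → [0,-4,4]
  R2 -= 2·R0 → [0,-12,16]
  R2 -= 3·R1 → [0,0,4]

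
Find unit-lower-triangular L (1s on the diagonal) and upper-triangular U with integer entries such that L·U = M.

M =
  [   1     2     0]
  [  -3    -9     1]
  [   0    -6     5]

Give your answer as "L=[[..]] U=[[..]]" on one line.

L=[[1,0,0],[-3,1,0],[0,2,1]] U=[[1,2,0],[0,-3,1],[0,0,3]]

  R1 -= -3·R0 → [0,-3,1]
  R2 -= 0·R0 → [0,-6,5]
  R2 -= 2·R1 → [0,0,3]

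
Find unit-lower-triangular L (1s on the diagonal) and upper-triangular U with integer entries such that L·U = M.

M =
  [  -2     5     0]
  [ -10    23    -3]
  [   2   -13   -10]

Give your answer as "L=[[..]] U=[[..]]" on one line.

L=[[1,0,0],[5,1,0],[-1,4,1]] U=[[-2,5,0],[0,-2,-3],[0,0,2]]

  R1 -= 5·R0 → [0,-2,-3]
  R2 -= -1·R0 → [0,-8,-10]
  R2 -= 4·R1 → [0,0,2]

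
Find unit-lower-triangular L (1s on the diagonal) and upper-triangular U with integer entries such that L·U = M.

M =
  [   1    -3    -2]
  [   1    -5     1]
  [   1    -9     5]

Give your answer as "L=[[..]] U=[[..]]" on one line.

L=[[1,0,0],[1,1,0],[1,3,1]] U=[[1,-3,-2],[0,-2,3],[0,0,-2]]

  row1 -= 1·row0 → [0,-2,3]
  row2 -= 1·row0 → [0,-6,7]
  row2 -= 3·row1 → [0,0,-2]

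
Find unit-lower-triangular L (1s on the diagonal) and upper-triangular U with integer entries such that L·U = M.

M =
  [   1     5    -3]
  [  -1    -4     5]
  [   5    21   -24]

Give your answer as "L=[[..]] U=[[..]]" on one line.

L=[[1,0,0],[-1,1,0],[5,-4,1]] U=[[1,5,-3],[0,1,2],[0,0,-1]]

  R1 -= -1·R0 → [0,1,2]
  R2 -= 5·R0 → [0,-4,-9]
  R2 -= -4·R1 → [0,0,-1]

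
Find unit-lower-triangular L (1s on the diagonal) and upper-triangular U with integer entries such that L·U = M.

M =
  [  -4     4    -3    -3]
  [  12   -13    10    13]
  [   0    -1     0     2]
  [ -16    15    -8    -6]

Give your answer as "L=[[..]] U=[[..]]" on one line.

  r1 -= -3·r0 → [0,-1,1,4]
  r2 -= 0·r0 → [0,-1,0,2]
  r3 -= 4·r0 → [0,-1,4,6]
  r2 -= 1·r1 → [0,0,-1,-2]
  r3 -= 1·r1 → [0,0,3,2]
  r3 -= -3·r2 → [0,0,0,-4]

L=[[1,0,0,0],[-3,1,0,0],[0,1,1,0],[4,1,-3,1]] U=[[-4,4,-3,-3],[0,-1,1,4],[0,0,-1,-2],[0,0,0,-4]]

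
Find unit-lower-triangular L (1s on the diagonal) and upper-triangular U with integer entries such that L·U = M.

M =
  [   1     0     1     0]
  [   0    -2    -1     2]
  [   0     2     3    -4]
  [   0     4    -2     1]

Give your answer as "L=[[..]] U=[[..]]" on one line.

L=[[1,0,0,0],[0,1,0,0],[0,-1,1,0],[0,-2,-2,1]] U=[[1,0,1,0],[0,-2,-1,2],[0,0,2,-2],[0,0,0,1]]

  row1 -= 0·row0 → [0,-2,-1,2]
  row2 -= 0·row0 → [0,2,3,-4]
  row3 -= 0·row0 → [0,4,-2,1]
  row2 -= -1·row1 → [0,0,2,-2]
  row3 -= -2·row1 → [0,0,-4,5]
  row3 -= -2·row2 → [0,0,0,1]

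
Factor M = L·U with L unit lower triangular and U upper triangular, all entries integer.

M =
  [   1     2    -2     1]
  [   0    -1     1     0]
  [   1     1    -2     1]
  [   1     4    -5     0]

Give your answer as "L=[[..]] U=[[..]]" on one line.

L=[[1,0,0,0],[0,1,0,0],[1,1,1,0],[1,-2,1,1]] U=[[1,2,-2,1],[0,-1,1,0],[0,0,-1,0],[0,0,0,-1]]

  r1 -= 0·r0 → [0,-1,1,0]
  r2 -= 1·r0 → [0,-1,0,0]
  r3 -= 1·r0 → [0,2,-3,-1]
  r2 -= 1·r1 → [0,0,-1,0]
  r3 -= -2·r1 → [0,0,-1,-1]
  r3 -= 1·r2 → [0,0,0,-1]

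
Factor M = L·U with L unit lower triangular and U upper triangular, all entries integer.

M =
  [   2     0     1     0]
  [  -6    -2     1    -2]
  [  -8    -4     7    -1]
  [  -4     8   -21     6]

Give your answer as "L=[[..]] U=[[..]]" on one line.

L=[[1,0,0,0],[-3,1,0,0],[-4,2,1,0],[-2,-4,-1,1]] U=[[2,0,1,0],[0,-2,4,-2],[0,0,3,3],[0,0,0,1]]

  row1 -= -3·row0 → [0,-2,4,-2]
  row2 -= -4·row0 → [0,-4,11,-1]
  row3 -= -2·row0 → [0,8,-19,6]
  row2 -= 2·row1 → [0,0,3,3]
  row3 -= -4·row1 → [0,0,-3,-2]
  row3 -= -1·row2 → [0,0,0,1]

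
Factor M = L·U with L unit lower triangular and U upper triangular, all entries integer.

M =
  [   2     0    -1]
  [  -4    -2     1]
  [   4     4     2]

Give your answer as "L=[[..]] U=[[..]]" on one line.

  r1 -= -2·r0 → [0,-2,-1]
  r2 -= 2·r0 → [0,4,4]
  r2 -= -2·r1 → [0,0,2]

L=[[1,0,0],[-2,1,0],[2,-2,1]] U=[[2,0,-1],[0,-2,-1],[0,0,2]]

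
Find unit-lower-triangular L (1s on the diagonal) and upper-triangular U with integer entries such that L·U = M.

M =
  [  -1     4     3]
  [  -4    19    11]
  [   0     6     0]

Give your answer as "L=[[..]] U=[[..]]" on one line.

L=[[1,0,0],[4,1,0],[0,2,1]] U=[[-1,4,3],[0,3,-1],[0,0,2]]

  row1 -= 4·row0 → [0,3,-1]
  row2 -= 0·row0 → [0,6,0]
  row2 -= 2·row1 → [0,0,2]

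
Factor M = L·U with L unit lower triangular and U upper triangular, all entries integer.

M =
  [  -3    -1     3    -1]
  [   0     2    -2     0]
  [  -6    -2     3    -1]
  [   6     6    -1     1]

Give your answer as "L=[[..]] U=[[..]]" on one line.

L=[[1,0,0,0],[0,1,0,0],[2,0,1,0],[-2,2,-3,1]] U=[[-3,-1,3,-1],[0,2,-2,0],[0,0,-3,1],[0,0,0,2]]

  row1 -= 0·row0 → [0,2,-2,0]
  row2 -= 2·row0 → [0,0,-3,1]
  row3 -= -2·row0 → [0,4,5,-1]
  row2 -= 0·row1 → [0,0,-3,1]
  row3 -= 2·row1 → [0,0,9,-1]
  row3 -= -3·row2 → [0,0,0,2]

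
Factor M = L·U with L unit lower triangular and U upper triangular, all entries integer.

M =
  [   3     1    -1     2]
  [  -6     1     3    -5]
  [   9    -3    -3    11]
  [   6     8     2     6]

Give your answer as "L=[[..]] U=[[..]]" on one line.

  r1 -= -2·r0 → [0,3,1,-1]
  r2 -= 3·r0 → [0,-6,0,5]
  r3 -= 2·r0 → [0,6,4,2]
  r2 -= -2·r1 → [0,0,2,3]
  r3 -= 2·r1 → [0,0,2,4]
  r3 -= 1·r2 → [0,0,0,1]

L=[[1,0,0,0],[-2,1,0,0],[3,-2,1,0],[2,2,1,1]] U=[[3,1,-1,2],[0,3,1,-1],[0,0,2,3],[0,0,0,1]]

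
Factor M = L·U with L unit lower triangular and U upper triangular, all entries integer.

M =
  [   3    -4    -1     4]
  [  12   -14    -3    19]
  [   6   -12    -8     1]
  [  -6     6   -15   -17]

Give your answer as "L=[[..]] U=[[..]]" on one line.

  R1 -= 4·R0 → [0,2,1,3]
  R2 -= 2·R0 → [0,-4,-6,-7]
  R3 -= -2·R0 → [0,-2,-17,-9]
  R2 -= -2·R1 → [0,0,-4,-1]
  R3 -= -1·R1 → [0,0,-16,-6]
  R3 -= 4·R2 → [0,0,0,-2]

L=[[1,0,0,0],[4,1,0,0],[2,-2,1,0],[-2,-1,4,1]] U=[[3,-4,-1,4],[0,2,1,3],[0,0,-4,-1],[0,0,0,-2]]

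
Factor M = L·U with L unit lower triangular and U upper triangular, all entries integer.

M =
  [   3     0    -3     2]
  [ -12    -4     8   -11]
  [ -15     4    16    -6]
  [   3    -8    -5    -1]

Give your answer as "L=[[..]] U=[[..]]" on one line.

  row1 -= -4·row0 → [0,-4,-4,-3]
  row2 -= -5·row0 → [0,4,1,4]
  row3 -= 1·row0 → [0,-8,-2,-3]
  row2 -= -1·row1 → [0,0,-3,1]
  row3 -= 2·row1 → [0,0,6,3]
  row3 -= -2·row2 → [0,0,0,5]

L=[[1,0,0,0],[-4,1,0,0],[-5,-1,1,0],[1,2,-2,1]] U=[[3,0,-3,2],[0,-4,-4,-3],[0,0,-3,1],[0,0,0,5]]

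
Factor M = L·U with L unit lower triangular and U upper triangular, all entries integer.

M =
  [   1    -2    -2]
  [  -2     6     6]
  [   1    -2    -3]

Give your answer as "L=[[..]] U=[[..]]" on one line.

L=[[1,0,0],[-2,1,0],[1,0,1]] U=[[1,-2,-2],[0,2,2],[0,0,-1]]

  R1 -= -2·R0 → [0,2,2]
  R2 -= 1·R0 → [0,0,-1]
  R2 -= 0·R1 → [0,0,-1]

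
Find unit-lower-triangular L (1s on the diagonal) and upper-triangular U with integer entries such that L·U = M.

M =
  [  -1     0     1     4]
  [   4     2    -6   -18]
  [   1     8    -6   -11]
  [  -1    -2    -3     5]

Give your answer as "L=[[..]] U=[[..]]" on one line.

L=[[1,0,0,0],[-4,1,0,0],[-1,4,1,0],[1,-1,-2,1]] U=[[-1,0,1,4],[0,2,-2,-2],[0,0,3,1],[0,0,0,1]]

  r1 -= -4·r0 → [0,2,-2,-2]
  r2 -= -1·r0 → [0,8,-5,-7]
  r3 -= 1·r0 → [0,-2,-4,1]
  r2 -= 4·r1 → [0,0,3,1]
  r3 -= -1·r1 → [0,0,-6,-1]
  r3 -= -2·r2 → [0,0,0,1]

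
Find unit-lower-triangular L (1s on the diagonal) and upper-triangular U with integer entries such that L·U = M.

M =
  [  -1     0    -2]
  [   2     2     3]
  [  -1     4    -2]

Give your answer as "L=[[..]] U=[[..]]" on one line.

  r1 -= -2·r0 → [0,2,-1]
  r2 -= 1·r0 → [0,4,0]
  r2 -= 2·r1 → [0,0,2]

L=[[1,0,0],[-2,1,0],[1,2,1]] U=[[-1,0,-2],[0,2,-1],[0,0,2]]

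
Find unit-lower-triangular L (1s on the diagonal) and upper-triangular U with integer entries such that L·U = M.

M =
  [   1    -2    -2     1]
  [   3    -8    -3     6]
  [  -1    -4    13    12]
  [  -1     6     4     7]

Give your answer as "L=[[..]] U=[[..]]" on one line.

L=[[1,0,0,0],[3,1,0,0],[-1,3,1,0],[-1,-2,4,1]] U=[[1,-2,-2,1],[0,-2,3,3],[0,0,2,4],[0,0,0,-2]]

  r1 -= 3·r0 → [0,-2,3,3]
  r2 -= -1·r0 → [0,-6,11,13]
  r3 -= -1·r0 → [0,4,2,8]
  r2 -= 3·r1 → [0,0,2,4]
  r3 -= -2·r1 → [0,0,8,14]
  r3 -= 4·r2 → [0,0,0,-2]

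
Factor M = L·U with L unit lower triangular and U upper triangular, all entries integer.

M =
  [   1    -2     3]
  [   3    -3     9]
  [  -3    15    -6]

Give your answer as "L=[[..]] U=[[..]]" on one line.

L=[[1,0,0],[3,1,0],[-3,3,1]] U=[[1,-2,3],[0,3,0],[0,0,3]]

  r1 -= 3·r0 → [0,3,0]
  r2 -= -3·r0 → [0,9,3]
  r2 -= 3·r1 → [0,0,3]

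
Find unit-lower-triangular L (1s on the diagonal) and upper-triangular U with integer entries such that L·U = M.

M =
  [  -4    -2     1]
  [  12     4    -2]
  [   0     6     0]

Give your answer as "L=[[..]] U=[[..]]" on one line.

L=[[1,0,0],[-3,1,0],[0,-3,1]] U=[[-4,-2,1],[0,-2,1],[0,0,3]]

  r1 -= -3·r0 → [0,-2,1]
  r2 -= 0·r0 → [0,6,0]
  r2 -= -3·r1 → [0,0,3]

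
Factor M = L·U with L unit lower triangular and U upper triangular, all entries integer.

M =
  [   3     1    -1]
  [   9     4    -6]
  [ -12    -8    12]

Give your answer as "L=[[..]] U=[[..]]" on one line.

  row1 -= 3·row0 → [0,1,-3]
  row2 -= -4·row0 → [0,-4,8]
  row2 -= -4·row1 → [0,0,-4]

L=[[1,0,0],[3,1,0],[-4,-4,1]] U=[[3,1,-1],[0,1,-3],[0,0,-4]]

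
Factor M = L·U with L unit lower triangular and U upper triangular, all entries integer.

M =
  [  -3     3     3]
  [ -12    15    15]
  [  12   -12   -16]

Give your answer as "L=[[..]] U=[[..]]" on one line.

L=[[1,0,0],[4,1,0],[-4,0,1]] U=[[-3,3,3],[0,3,3],[0,0,-4]]

  R1 -= 4·R0 → [0,3,3]
  R2 -= -4·R0 → [0,0,-4]
  R2 -= 0·R1 → [0,0,-4]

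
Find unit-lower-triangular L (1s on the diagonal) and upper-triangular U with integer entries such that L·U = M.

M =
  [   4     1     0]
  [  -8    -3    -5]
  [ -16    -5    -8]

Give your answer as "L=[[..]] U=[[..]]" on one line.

  row1 -= -2·row0 → [0,-1,-5]
  row2 -= -4·row0 → [0,-1,-8]
  row2 -= 1·row1 → [0,0,-3]

L=[[1,0,0],[-2,1,0],[-4,1,1]] U=[[4,1,0],[0,-1,-5],[0,0,-3]]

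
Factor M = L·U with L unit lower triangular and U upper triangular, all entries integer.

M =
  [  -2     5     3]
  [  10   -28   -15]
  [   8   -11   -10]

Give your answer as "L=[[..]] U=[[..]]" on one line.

  r1 -= -5·r0 → [0,-3,0]
  r2 -= -4·r0 → [0,9,2]
  r2 -= -3·r1 → [0,0,2]

L=[[1,0,0],[-5,1,0],[-4,-3,1]] U=[[-2,5,3],[0,-3,0],[0,0,2]]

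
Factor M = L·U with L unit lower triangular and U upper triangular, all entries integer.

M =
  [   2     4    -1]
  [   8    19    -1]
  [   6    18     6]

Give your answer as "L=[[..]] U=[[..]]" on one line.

  r1 -= 4·r0 → [0,3,3]
  r2 -= 3·r0 → [0,6,9]
  r2 -= 2·r1 → [0,0,3]

L=[[1,0,0],[4,1,0],[3,2,1]] U=[[2,4,-1],[0,3,3],[0,0,3]]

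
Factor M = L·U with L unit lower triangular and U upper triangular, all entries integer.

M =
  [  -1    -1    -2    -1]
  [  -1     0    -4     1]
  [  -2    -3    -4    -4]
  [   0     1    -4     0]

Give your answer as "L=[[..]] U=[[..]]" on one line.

  r1 -= 1·r0 → [0,1,-2,2]
  r2 -= 2·r0 → [0,-1,0,-2]
  r3 -= 0·r0 → [0,1,-4,0]
  r2 -= -1·r1 → [0,0,-2,0]
  r3 -= 1·r1 → [0,0,-2,-2]
  r3 -= 1·r2 → [0,0,0,-2]

L=[[1,0,0,0],[1,1,0,0],[2,-1,1,0],[0,1,1,1]] U=[[-1,-1,-2,-1],[0,1,-2,2],[0,0,-2,0],[0,0,0,-2]]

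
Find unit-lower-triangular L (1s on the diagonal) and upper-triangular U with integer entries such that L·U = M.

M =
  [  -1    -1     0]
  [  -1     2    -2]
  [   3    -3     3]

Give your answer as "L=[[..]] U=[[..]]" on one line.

  r1 -= 1·r0 → [0,3,-2]
  r2 -= -3·r0 → [0,-6,3]
  r2 -= -2·r1 → [0,0,-1]

L=[[1,0,0],[1,1,0],[-3,-2,1]] U=[[-1,-1,0],[0,3,-2],[0,0,-1]]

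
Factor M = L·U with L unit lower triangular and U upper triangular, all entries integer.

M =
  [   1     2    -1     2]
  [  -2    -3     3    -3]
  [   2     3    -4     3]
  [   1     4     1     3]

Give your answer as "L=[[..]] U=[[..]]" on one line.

L=[[1,0,0,0],[-2,1,0,0],[2,-1,1,0],[1,2,0,1]] U=[[1,2,-1,2],[0,1,1,1],[0,0,-1,0],[0,0,0,-1]]

  row1 -= -2·row0 → [0,1,1,1]
  row2 -= 2·row0 → [0,-1,-2,-1]
  row3 -= 1·row0 → [0,2,2,1]
  row2 -= -1·row1 → [0,0,-1,0]
  row3 -= 2·row1 → [0,0,0,-1]
  row3 -= 0·row2 → [0,0,0,-1]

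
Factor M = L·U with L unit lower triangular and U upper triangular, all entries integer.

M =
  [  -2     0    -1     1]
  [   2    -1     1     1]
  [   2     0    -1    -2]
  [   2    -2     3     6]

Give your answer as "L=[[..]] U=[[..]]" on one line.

  row1 -= -1·row0 → [0,-1,0,2]
  row2 -= -1·row0 → [0,0,-2,-1]
  row3 -= -1·row0 → [0,-2,2,7]
  row2 -= 0·row1 → [0,0,-2,-1]
  row3 -= 2·row1 → [0,0,2,3]
  row3 -= -1·row2 → [0,0,0,2]

L=[[1,0,0,0],[-1,1,0,0],[-1,0,1,0],[-1,2,-1,1]] U=[[-2,0,-1,1],[0,-1,0,2],[0,0,-2,-1],[0,0,0,2]]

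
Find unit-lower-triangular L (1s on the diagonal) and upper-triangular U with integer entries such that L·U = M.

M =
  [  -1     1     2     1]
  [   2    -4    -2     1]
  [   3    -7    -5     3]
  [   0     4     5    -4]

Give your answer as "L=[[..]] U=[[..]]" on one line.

L=[[1,0,0,0],[-2,1,0,0],[-3,2,1,0],[0,-2,-3,1]] U=[[-1,1,2,1],[0,-2,2,3],[0,0,-3,0],[0,0,0,2]]

  r1 -= -2·r0 → [0,-2,2,3]
  r2 -= -3·r0 → [0,-4,1,6]
  r3 -= 0·r0 → [0,4,5,-4]
  r2 -= 2·r1 → [0,0,-3,0]
  r3 -= -2·r1 → [0,0,9,2]
  r3 -= -3·r2 → [0,0,0,2]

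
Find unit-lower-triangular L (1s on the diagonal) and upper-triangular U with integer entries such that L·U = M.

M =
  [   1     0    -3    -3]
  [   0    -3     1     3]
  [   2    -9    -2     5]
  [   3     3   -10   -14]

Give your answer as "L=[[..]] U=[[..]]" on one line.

  row1 -= 0·row0 → [0,-3,1,3]
  row2 -= 2·row0 → [0,-9,4,11]
  row3 -= 3·row0 → [0,3,-1,-5]
  row2 -= 3·row1 → [0,0,1,2]
  row3 -= -1·row1 → [0,0,0,-2]
  row3 -= 0·row2 → [0,0,0,-2]

L=[[1,0,0,0],[0,1,0,0],[2,3,1,0],[3,-1,0,1]] U=[[1,0,-3,-3],[0,-3,1,3],[0,0,1,2],[0,0,0,-2]]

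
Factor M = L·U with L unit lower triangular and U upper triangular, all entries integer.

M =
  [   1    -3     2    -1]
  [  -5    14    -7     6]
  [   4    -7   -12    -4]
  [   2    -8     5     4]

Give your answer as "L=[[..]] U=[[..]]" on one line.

  row1 -= -5·row0 → [0,-1,3,1]
  row2 -= 4·row0 → [0,5,-20,0]
  row3 -= 2·row0 → [0,-2,1,6]
  row2 -= -5·row1 → [0,0,-5,5]
  row3 -= 2·row1 → [0,0,-5,4]
  row3 -= 1·row2 → [0,0,0,-1]

L=[[1,0,0,0],[-5,1,0,0],[4,-5,1,0],[2,2,1,1]] U=[[1,-3,2,-1],[0,-1,3,1],[0,0,-5,5],[0,0,0,-1]]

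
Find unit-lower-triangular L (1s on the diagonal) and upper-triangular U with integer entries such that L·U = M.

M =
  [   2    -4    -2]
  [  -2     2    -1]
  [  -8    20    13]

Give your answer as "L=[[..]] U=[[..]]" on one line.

  R1 -= -1·R0 → [0,-2,-3]
  R2 -= -4·R0 → [0,4,5]
  R2 -= -2·R1 → [0,0,-1]

L=[[1,0,0],[-1,1,0],[-4,-2,1]] U=[[2,-4,-2],[0,-2,-3],[0,0,-1]]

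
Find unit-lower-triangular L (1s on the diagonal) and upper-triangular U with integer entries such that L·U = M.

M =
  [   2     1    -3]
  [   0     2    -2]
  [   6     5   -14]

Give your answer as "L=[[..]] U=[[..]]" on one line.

L=[[1,0,0],[0,1,0],[3,1,1]] U=[[2,1,-3],[0,2,-2],[0,0,-3]]

  row1 -= 0·row0 → [0,2,-2]
  row2 -= 3·row0 → [0,2,-5]
  row2 -= 1·row1 → [0,0,-3]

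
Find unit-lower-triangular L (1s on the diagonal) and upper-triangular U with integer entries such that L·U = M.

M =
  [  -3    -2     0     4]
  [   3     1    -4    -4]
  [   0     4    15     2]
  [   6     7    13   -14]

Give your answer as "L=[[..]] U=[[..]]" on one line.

  R1 -= -1·R0 → [0,-1,-4,0]
  R2 -= 0·R0 → [0,4,15,2]
  R3 -= -2·R0 → [0,3,13,-6]
  R2 -= -4·R1 → [0,0,-1,2]
  R3 -= -3·R1 → [0,0,1,-6]
  R3 -= -1·R2 → [0,0,0,-4]

L=[[1,0,0,0],[-1,1,0,0],[0,-4,1,0],[-2,-3,-1,1]] U=[[-3,-2,0,4],[0,-1,-4,0],[0,0,-1,2],[0,0,0,-4]]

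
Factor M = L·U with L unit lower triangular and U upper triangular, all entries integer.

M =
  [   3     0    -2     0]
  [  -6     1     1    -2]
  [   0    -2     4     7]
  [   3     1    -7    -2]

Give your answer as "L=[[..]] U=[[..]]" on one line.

L=[[1,0,0,0],[-2,1,0,0],[0,-2,1,0],[1,1,1,1]] U=[[3,0,-2,0],[0,1,-3,-2],[0,0,-2,3],[0,0,0,-3]]

  row1 -= -2·row0 → [0,1,-3,-2]
  row2 -= 0·row0 → [0,-2,4,7]
  row3 -= 1·row0 → [0,1,-5,-2]
  row2 -= -2·row1 → [0,0,-2,3]
  row3 -= 1·row1 → [0,0,-2,0]
  row3 -= 1·row2 → [0,0,0,-3]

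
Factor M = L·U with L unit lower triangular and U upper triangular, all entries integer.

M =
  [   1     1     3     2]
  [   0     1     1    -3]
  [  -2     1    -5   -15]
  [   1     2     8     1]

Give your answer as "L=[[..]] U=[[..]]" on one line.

L=[[1,0,0,0],[0,1,0,0],[-2,3,1,0],[1,1,-2,1]] U=[[1,1,3,2],[0,1,1,-3],[0,0,-2,-2],[0,0,0,-2]]

  r1 -= 0·r0 → [0,1,1,-3]
  r2 -= -2·r0 → [0,3,1,-11]
  r3 -= 1·r0 → [0,1,5,-1]
  r2 -= 3·r1 → [0,0,-2,-2]
  r3 -= 1·r1 → [0,0,4,2]
  r3 -= -2·r2 → [0,0,0,-2]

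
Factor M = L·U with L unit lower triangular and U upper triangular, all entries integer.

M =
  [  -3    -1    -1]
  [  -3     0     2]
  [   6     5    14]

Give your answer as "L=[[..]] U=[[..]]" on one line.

L=[[1,0,0],[1,1,0],[-2,3,1]] U=[[-3,-1,-1],[0,1,3],[0,0,3]]

  row1 -= 1·row0 → [0,1,3]
  row2 -= -2·row0 → [0,3,12]
  row2 -= 3·row1 → [0,0,3]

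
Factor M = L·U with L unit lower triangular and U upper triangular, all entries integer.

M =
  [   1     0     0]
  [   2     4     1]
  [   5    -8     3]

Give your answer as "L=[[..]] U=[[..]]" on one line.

  R1 -= 2·R0 → [0,4,1]
  R2 -= 5·R0 → [0,-8,3]
  R2 -= -2·R1 → [0,0,5]

L=[[1,0,0],[2,1,0],[5,-2,1]] U=[[1,0,0],[0,4,1],[0,0,5]]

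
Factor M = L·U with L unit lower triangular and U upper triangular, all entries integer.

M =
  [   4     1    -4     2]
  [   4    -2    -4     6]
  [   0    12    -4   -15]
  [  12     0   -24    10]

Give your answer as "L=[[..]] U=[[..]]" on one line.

L=[[1,0,0,0],[1,1,0,0],[0,-4,1,0],[3,1,3,1]] U=[[4,1,-4,2],[0,-3,0,4],[0,0,-4,1],[0,0,0,-3]]

  row1 -= 1·row0 → [0,-3,0,4]
  row2 -= 0·row0 → [0,12,-4,-15]
  row3 -= 3·row0 → [0,-3,-12,4]
  row2 -= -4·row1 → [0,0,-4,1]
  row3 -= 1·row1 → [0,0,-12,0]
  row3 -= 3·row2 → [0,0,0,-3]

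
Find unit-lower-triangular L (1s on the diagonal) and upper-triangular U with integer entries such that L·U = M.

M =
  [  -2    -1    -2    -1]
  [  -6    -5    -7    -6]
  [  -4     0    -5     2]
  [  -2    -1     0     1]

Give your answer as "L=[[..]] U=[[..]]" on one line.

  R1 -= 3·R0 → [0,-2,-1,-3]
  R2 -= 2·R0 → [0,2,-1,4]
  R3 -= 1·R0 → [0,0,2,2]
  R2 -= -1·R1 → [0,0,-2,1]
  R3 -= 0·R1 → [0,0,2,2]
  R3 -= -1·R2 → [0,0,0,3]

L=[[1,0,0,0],[3,1,0,0],[2,-1,1,0],[1,0,-1,1]] U=[[-2,-1,-2,-1],[0,-2,-1,-3],[0,0,-2,1],[0,0,0,3]]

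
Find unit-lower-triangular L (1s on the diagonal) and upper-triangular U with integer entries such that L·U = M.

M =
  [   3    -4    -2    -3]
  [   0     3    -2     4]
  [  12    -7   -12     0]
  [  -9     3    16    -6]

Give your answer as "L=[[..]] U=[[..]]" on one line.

L=[[1,0,0,0],[0,1,0,0],[4,3,1,0],[-3,-3,2,1]] U=[[3,-4,-2,-3],[0,3,-2,4],[0,0,2,0],[0,0,0,-3]]

  R1 -= 0·R0 → [0,3,-2,4]
  R2 -= 4·R0 → [0,9,-4,12]
  R3 -= -3·R0 → [0,-9,10,-15]
  R2 -= 3·R1 → [0,0,2,0]
  R3 -= -3·R1 → [0,0,4,-3]
  R3 -= 2·R2 → [0,0,0,-3]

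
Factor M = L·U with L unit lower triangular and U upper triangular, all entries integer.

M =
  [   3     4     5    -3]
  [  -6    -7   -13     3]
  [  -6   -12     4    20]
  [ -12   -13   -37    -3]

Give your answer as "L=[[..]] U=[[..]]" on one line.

  row1 -= -2·row0 → [0,1,-3,-3]
  row2 -= -2·row0 → [0,-4,14,14]
  row3 -= -4·row0 → [0,3,-17,-15]
  row2 -= -4·row1 → [0,0,2,2]
  row3 -= 3·row1 → [0,0,-8,-6]
  row3 -= -4·row2 → [0,0,0,2]

L=[[1,0,0,0],[-2,1,0,0],[-2,-4,1,0],[-4,3,-4,1]] U=[[3,4,5,-3],[0,1,-3,-3],[0,0,2,2],[0,0,0,2]]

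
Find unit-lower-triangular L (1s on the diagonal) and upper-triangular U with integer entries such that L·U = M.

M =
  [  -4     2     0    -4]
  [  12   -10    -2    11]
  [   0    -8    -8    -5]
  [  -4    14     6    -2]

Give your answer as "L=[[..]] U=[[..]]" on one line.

  r1 -= -3·r0 → [0,-4,-2,-1]
  r2 -= 0·r0 → [0,-8,-8,-5]
  r3 -= 1·r0 → [0,12,6,2]
  r2 -= 2·r1 → [0,0,-4,-3]
  r3 -= -3·r1 → [0,0,0,-1]
  r3 -= 0·r2 → [0,0,0,-1]

L=[[1,0,0,0],[-3,1,0,0],[0,2,1,0],[1,-3,0,1]] U=[[-4,2,0,-4],[0,-4,-2,-1],[0,0,-4,-3],[0,0,0,-1]]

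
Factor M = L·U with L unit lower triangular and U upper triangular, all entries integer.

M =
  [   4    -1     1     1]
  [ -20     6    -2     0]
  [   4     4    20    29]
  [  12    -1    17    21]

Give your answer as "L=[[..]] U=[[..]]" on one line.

L=[[1,0,0,0],[-5,1,0,0],[1,5,1,0],[3,2,2,1]] U=[[4,-1,1,1],[0,1,3,5],[0,0,4,3],[0,0,0,2]]

  row1 -= -5·row0 → [0,1,3,5]
  row2 -= 1·row0 → [0,5,19,28]
  row3 -= 3·row0 → [0,2,14,18]
  row2 -= 5·row1 → [0,0,4,3]
  row3 -= 2·row1 → [0,0,8,8]
  row3 -= 2·row2 → [0,0,0,2]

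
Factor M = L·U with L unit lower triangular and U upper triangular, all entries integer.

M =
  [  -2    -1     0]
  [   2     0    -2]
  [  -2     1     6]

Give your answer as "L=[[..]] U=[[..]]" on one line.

L=[[1,0,0],[-1,1,0],[1,-2,1]] U=[[-2,-1,0],[0,-1,-2],[0,0,2]]

  r1 -= -1·r0 → [0,-1,-2]
  r2 -= 1·r0 → [0,2,6]
  r2 -= -2·r1 → [0,0,2]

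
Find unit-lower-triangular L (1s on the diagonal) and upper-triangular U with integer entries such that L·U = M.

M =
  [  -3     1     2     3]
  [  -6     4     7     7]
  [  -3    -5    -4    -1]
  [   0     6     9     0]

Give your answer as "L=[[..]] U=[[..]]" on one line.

L=[[1,0,0,0],[2,1,0,0],[1,-3,1,0],[0,3,0,1]] U=[[-3,1,2,3],[0,2,3,1],[0,0,3,-1],[0,0,0,-3]]

  row1 -= 2·row0 → [0,2,3,1]
  row2 -= 1·row0 → [0,-6,-6,-4]
  row3 -= 0·row0 → [0,6,9,0]
  row2 -= -3·row1 → [0,0,3,-1]
  row3 -= 3·row1 → [0,0,0,-3]
  row3 -= 0·row2 → [0,0,0,-3]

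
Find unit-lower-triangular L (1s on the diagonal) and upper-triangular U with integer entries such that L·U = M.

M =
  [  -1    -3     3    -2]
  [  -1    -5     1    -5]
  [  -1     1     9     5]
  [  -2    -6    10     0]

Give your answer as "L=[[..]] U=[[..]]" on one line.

  row1 -= 1·row0 → [0,-2,-2,-3]
  row2 -= 1·row0 → [0,4,6,7]
  row3 -= 2·row0 → [0,0,4,4]
  row2 -= -2·row1 → [0,0,2,1]
  row3 -= 0·row1 → [0,0,4,4]
  row3 -= 2·row2 → [0,0,0,2]

L=[[1,0,0,0],[1,1,0,0],[1,-2,1,0],[2,0,2,1]] U=[[-1,-3,3,-2],[0,-2,-2,-3],[0,0,2,1],[0,0,0,2]]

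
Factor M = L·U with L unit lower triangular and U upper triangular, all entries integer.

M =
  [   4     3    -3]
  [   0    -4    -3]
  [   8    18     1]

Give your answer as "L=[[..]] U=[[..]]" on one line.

L=[[1,0,0],[0,1,0],[2,-3,1]] U=[[4,3,-3],[0,-4,-3],[0,0,-2]]

  R1 -= 0·R0 → [0,-4,-3]
  R2 -= 2·R0 → [0,12,7]
  R2 -= -3·R1 → [0,0,-2]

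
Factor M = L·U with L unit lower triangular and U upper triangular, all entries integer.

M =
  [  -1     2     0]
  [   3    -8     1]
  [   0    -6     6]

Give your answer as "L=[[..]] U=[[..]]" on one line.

  row1 -= -3·row0 → [0,-2,1]
  row2 -= 0·row0 → [0,-6,6]
  row2 -= 3·row1 → [0,0,3]

L=[[1,0,0],[-3,1,0],[0,3,1]] U=[[-1,2,0],[0,-2,1],[0,0,3]]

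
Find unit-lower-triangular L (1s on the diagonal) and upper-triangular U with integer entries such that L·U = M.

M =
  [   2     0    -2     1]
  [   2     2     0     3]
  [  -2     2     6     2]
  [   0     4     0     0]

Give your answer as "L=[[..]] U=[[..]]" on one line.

L=[[1,0,0,0],[1,1,0,0],[-1,1,1,0],[0,2,-2,1]] U=[[2,0,-2,1],[0,2,2,2],[0,0,2,1],[0,0,0,-2]]

  R1 -= 1·R0 → [0,2,2,2]
  R2 -= -1·R0 → [0,2,4,3]
  R3 -= 0·R0 → [0,4,0,0]
  R2 -= 1·R1 → [0,0,2,1]
  R3 -= 2·R1 → [0,0,-4,-4]
  R3 -= -2·R2 → [0,0,0,-2]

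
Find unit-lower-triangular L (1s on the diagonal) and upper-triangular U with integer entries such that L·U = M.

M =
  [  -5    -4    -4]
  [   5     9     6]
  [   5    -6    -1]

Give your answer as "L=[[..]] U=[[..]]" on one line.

L=[[1,0,0],[-1,1,0],[-1,-2,1]] U=[[-5,-4,-4],[0,5,2],[0,0,-1]]

  r1 -= -1·r0 → [0,5,2]
  r2 -= -1·r0 → [0,-10,-5]
  r2 -= -2·r1 → [0,0,-1]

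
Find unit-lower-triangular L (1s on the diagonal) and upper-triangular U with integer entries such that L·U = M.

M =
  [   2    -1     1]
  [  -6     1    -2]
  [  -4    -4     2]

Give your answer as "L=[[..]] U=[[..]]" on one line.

L=[[1,0,0],[-3,1,0],[-2,3,1]] U=[[2,-1,1],[0,-2,1],[0,0,1]]

  R1 -= -3·R0 → [0,-2,1]
  R2 -= -2·R0 → [0,-6,4]
  R2 -= 3·R1 → [0,0,1]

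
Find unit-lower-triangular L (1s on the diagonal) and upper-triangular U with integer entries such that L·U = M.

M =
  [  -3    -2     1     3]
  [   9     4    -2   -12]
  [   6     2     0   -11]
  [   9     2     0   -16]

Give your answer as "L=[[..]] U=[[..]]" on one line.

  r1 -= -3·r0 → [0,-2,1,-3]
  r2 -= -2·r0 → [0,-2,2,-5]
  r3 -= -3·r0 → [0,-4,3,-7]
  r2 -= 1·r1 → [0,0,1,-2]
  r3 -= 2·r1 → [0,0,1,-1]
  r3 -= 1·r2 → [0,0,0,1]

L=[[1,0,0,0],[-3,1,0,0],[-2,1,1,0],[-3,2,1,1]] U=[[-3,-2,1,3],[0,-2,1,-3],[0,0,1,-2],[0,0,0,1]]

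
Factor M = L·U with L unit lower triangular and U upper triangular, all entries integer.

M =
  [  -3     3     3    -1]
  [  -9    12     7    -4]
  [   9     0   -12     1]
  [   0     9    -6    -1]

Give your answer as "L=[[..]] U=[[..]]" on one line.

L=[[1,0,0,0],[3,1,0,0],[-3,3,1,0],[0,3,0,1]] U=[[-3,3,3,-1],[0,3,-2,-1],[0,0,3,1],[0,0,0,2]]

  R1 -= 3·R0 → [0,3,-2,-1]
  R2 -= -3·R0 → [0,9,-3,-2]
  R3 -= 0·R0 → [0,9,-6,-1]
  R2 -= 3·R1 → [0,0,3,1]
  R3 -= 3·R1 → [0,0,0,2]
  R3 -= 0·R2 → [0,0,0,2]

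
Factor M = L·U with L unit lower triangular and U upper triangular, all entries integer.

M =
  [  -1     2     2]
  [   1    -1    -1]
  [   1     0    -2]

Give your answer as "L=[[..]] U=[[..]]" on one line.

  R1 -= -1·R0 → [0,1,1]
  R2 -= -1·R0 → [0,2,0]
  R2 -= 2·R1 → [0,0,-2]

L=[[1,0,0],[-1,1,0],[-1,2,1]] U=[[-1,2,2],[0,1,1],[0,0,-2]]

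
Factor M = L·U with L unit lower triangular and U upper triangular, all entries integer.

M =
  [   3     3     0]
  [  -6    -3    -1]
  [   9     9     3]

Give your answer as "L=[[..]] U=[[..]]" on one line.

L=[[1,0,0],[-2,1,0],[3,0,1]] U=[[3,3,0],[0,3,-1],[0,0,3]]

  R1 -= -2·R0 → [0,3,-1]
  R2 -= 3·R0 → [0,0,3]
  R2 -= 0·R1 → [0,0,3]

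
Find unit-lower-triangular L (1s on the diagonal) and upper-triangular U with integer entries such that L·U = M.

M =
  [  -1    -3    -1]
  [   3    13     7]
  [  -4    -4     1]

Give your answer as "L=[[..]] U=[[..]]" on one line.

L=[[1,0,0],[-3,1,0],[4,2,1]] U=[[-1,-3,-1],[0,4,4],[0,0,-3]]

  r1 -= -3·r0 → [0,4,4]
  r2 -= 4·r0 → [0,8,5]
  r2 -= 2·r1 → [0,0,-3]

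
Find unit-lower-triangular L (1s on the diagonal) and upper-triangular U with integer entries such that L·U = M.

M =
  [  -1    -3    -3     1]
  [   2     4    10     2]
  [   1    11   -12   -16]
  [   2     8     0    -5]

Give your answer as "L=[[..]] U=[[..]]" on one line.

L=[[1,0,0,0],[-2,1,0,0],[-1,-4,1,0],[-2,-1,-2,1]] U=[[-1,-3,-3,1],[0,-2,4,4],[0,0,1,1],[0,0,0,3]]

  row1 -= -2·row0 → [0,-2,4,4]
  row2 -= -1·row0 → [0,8,-15,-15]
  row3 -= -2·row0 → [0,2,-6,-3]
  row2 -= -4·row1 → [0,0,1,1]
  row3 -= -1·row1 → [0,0,-2,1]
  row3 -= -2·row2 → [0,0,0,3]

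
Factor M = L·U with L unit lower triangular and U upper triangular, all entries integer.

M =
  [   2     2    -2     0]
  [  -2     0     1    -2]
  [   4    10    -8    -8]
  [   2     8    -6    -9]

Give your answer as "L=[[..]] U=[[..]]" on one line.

  R1 -= -1·R0 → [0,2,-1,-2]
  R2 -= 2·R0 → [0,6,-4,-8]
  R3 -= 1·R0 → [0,6,-4,-9]
  R2 -= 3·R1 → [0,0,-1,-2]
  R3 -= 3·R1 → [0,0,-1,-3]
  R3 -= 1·R2 → [0,0,0,-1]

L=[[1,0,0,0],[-1,1,0,0],[2,3,1,0],[1,3,1,1]] U=[[2,2,-2,0],[0,2,-1,-2],[0,0,-1,-2],[0,0,0,-1]]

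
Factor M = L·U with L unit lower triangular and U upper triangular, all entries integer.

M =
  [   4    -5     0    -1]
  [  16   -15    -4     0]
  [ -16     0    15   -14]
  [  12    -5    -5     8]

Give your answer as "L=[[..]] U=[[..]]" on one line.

  row1 -= 4·row0 → [0,5,-4,4]
  row2 -= -4·row0 → [0,-20,15,-18]
  row3 -= 3·row0 → [0,10,-5,11]
  row2 -= -4·row1 → [0,0,-1,-2]
  row3 -= 2·row1 → [0,0,3,3]
  row3 -= -3·row2 → [0,0,0,-3]

L=[[1,0,0,0],[4,1,0,0],[-4,-4,1,0],[3,2,-3,1]] U=[[4,-5,0,-1],[0,5,-4,4],[0,0,-1,-2],[0,0,0,-3]]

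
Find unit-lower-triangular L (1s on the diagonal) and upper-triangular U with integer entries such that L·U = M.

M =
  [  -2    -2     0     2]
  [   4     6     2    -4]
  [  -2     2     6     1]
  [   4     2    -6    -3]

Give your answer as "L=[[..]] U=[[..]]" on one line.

  R1 -= -2·R0 → [0,2,2,0]
  R2 -= 1·R0 → [0,4,6,-1]
  R3 -= -2·R0 → [0,-2,-6,1]
  R2 -= 2·R1 → [0,0,2,-1]
  R3 -= -1·R1 → [0,0,-4,1]
  R3 -= -2·R2 → [0,0,0,-1]

L=[[1,0,0,0],[-2,1,0,0],[1,2,1,0],[-2,-1,-2,1]] U=[[-2,-2,0,2],[0,2,2,0],[0,0,2,-1],[0,0,0,-1]]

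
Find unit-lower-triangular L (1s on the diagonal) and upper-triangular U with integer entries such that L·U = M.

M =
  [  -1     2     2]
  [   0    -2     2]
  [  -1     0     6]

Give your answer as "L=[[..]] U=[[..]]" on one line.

L=[[1,0,0],[0,1,0],[1,1,1]] U=[[-1,2,2],[0,-2,2],[0,0,2]]

  r1 -= 0·r0 → [0,-2,2]
  r2 -= 1·r0 → [0,-2,4]
  r2 -= 1·r1 → [0,0,2]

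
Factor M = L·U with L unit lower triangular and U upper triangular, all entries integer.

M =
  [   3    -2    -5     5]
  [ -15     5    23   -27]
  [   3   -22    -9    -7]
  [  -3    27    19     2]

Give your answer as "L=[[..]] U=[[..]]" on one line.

  row1 -= -5·row0 → [0,-5,-2,-2]
  row2 -= 1·row0 → [0,-20,-4,-12]
  row3 -= -1·row0 → [0,25,14,7]
  row2 -= 4·row1 → [0,0,4,-4]
  row3 -= -5·row1 → [0,0,4,-3]
  row3 -= 1·row2 → [0,0,0,1]

L=[[1,0,0,0],[-5,1,0,0],[1,4,1,0],[-1,-5,1,1]] U=[[3,-2,-5,5],[0,-5,-2,-2],[0,0,4,-4],[0,0,0,1]]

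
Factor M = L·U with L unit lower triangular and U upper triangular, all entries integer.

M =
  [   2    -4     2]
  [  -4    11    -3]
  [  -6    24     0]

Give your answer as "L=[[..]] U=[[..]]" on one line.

  r1 -= -2·r0 → [0,3,1]
  r2 -= -3·r0 → [0,12,6]
  r2 -= 4·r1 → [0,0,2]

L=[[1,0,0],[-2,1,0],[-3,4,1]] U=[[2,-4,2],[0,3,1],[0,0,2]]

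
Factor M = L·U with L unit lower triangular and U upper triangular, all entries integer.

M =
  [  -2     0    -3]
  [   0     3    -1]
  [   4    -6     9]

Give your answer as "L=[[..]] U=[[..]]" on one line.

L=[[1,0,0],[0,1,0],[-2,-2,1]] U=[[-2,0,-3],[0,3,-1],[0,0,1]]

  row1 -= 0·row0 → [0,3,-1]
  row2 -= -2·row0 → [0,-6,3]
  row2 -= -2·row1 → [0,0,1]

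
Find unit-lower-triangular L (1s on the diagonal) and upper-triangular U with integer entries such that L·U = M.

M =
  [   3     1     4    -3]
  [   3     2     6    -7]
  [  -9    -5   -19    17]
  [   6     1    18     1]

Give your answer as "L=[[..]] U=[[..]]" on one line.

L=[[1,0,0,0],[1,1,0,0],[-3,-2,1,0],[2,-1,-4,1]] U=[[3,1,4,-3],[0,1,2,-4],[0,0,-3,0],[0,0,0,3]]

  R1 -= 1·R0 → [0,1,2,-4]
  R2 -= -3·R0 → [0,-2,-7,8]
  R3 -= 2·R0 → [0,-1,10,7]
  R2 -= -2·R1 → [0,0,-3,0]
  R3 -= -1·R1 → [0,0,12,3]
  R3 -= -4·R2 → [0,0,0,3]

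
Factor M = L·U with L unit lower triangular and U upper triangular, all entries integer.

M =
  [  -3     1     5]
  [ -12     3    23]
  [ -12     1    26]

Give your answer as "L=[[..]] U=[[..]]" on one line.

  R1 -= 4·R0 → [0,-1,3]
  R2 -= 4·R0 → [0,-3,6]
  R2 -= 3·R1 → [0,0,-3]

L=[[1,0,0],[4,1,0],[4,3,1]] U=[[-3,1,5],[0,-1,3],[0,0,-3]]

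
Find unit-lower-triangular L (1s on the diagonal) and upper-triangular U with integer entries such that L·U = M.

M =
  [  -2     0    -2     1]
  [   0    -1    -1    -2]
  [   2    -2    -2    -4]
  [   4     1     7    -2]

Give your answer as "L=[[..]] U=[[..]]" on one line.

  row1 -= 0·row0 → [0,-1,-1,-2]
  row2 -= -1·row0 → [0,-2,-4,-3]
  row3 -= -2·row0 → [0,1,3,0]
  row2 -= 2·row1 → [0,0,-2,1]
  row3 -= -1·row1 → [0,0,2,-2]
  row3 -= -1·row2 → [0,0,0,-1]

L=[[1,0,0,0],[0,1,0,0],[-1,2,1,0],[-2,-1,-1,1]] U=[[-2,0,-2,1],[0,-1,-1,-2],[0,0,-2,1],[0,0,0,-1]]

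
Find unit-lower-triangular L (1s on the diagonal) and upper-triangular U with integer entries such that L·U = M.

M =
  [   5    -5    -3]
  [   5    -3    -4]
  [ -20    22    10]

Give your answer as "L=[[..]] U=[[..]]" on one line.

  R1 -= 1·R0 → [0,2,-1]
  R2 -= -4·R0 → [0,2,-2]
  R2 -= 1·R1 → [0,0,-1]

L=[[1,0,0],[1,1,0],[-4,1,1]] U=[[5,-5,-3],[0,2,-1],[0,0,-1]]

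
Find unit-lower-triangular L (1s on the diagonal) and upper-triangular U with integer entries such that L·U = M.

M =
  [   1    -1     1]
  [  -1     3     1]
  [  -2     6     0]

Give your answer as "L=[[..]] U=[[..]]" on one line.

  R1 -= -1·R0 → [0,2,2]
  R2 -= -2·R0 → [0,4,2]
  R2 -= 2·R1 → [0,0,-2]

L=[[1,0,0],[-1,1,0],[-2,2,1]] U=[[1,-1,1],[0,2,2],[0,0,-2]]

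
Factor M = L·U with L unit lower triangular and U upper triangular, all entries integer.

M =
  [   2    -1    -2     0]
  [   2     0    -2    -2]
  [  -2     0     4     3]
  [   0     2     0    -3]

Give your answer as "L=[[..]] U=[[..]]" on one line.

L=[[1,0,0,0],[1,1,0,0],[-1,-1,1,0],[0,2,0,1]] U=[[2,-1,-2,0],[0,1,0,-2],[0,0,2,1],[0,0,0,1]]

  r1 -= 1·r0 → [0,1,0,-2]
  r2 -= -1·r0 → [0,-1,2,3]
  r3 -= 0·r0 → [0,2,0,-3]
  r2 -= -1·r1 → [0,0,2,1]
  r3 -= 2·r1 → [0,0,0,1]
  r3 -= 0·r2 → [0,0,0,1]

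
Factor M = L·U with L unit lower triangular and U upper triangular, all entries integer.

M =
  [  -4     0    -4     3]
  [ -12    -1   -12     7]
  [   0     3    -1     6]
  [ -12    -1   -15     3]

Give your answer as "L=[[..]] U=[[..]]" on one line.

L=[[1,0,0,0],[3,1,0,0],[0,-3,1,0],[3,1,3,1]] U=[[-4,0,-4,3],[0,-1,0,-2],[0,0,-1,0],[0,0,0,-4]]

  row1 -= 3·row0 → [0,-1,0,-2]
  row2 -= 0·row0 → [0,3,-1,6]
  row3 -= 3·row0 → [0,-1,-3,-6]
  row2 -= -3·row1 → [0,0,-1,0]
  row3 -= 1·row1 → [0,0,-3,-4]
  row3 -= 3·row2 → [0,0,0,-4]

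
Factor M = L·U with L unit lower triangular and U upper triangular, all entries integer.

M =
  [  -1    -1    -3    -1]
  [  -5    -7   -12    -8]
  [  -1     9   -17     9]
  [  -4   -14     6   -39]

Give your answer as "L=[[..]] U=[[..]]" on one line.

L=[[1,0,0,0],[5,1,0,0],[1,-5,1,0],[4,5,3,1]] U=[[-1,-1,-3,-1],[0,-2,3,-3],[0,0,1,-5],[0,0,0,-5]]

  row1 -= 5·row0 → [0,-2,3,-3]
  row2 -= 1·row0 → [0,10,-14,10]
  row3 -= 4·row0 → [0,-10,18,-35]
  row2 -= -5·row1 → [0,0,1,-5]
  row3 -= 5·row1 → [0,0,3,-20]
  row3 -= 3·row2 → [0,0,0,-5]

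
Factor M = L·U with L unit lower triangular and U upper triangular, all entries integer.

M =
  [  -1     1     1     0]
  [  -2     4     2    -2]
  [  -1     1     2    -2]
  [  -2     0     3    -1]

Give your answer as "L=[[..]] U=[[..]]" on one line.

L=[[1,0,0,0],[2,1,0,0],[1,0,1,0],[2,-1,1,1]] U=[[-1,1,1,0],[0,2,0,-2],[0,0,1,-2],[0,0,0,-1]]

  r1 -= 2·r0 → [0,2,0,-2]
  r2 -= 1·r0 → [0,0,1,-2]
  r3 -= 2·r0 → [0,-2,1,-1]
  r2 -= 0·r1 → [0,0,1,-2]
  r3 -= -1·r1 → [0,0,1,-3]
  r3 -= 1·r2 → [0,0,0,-1]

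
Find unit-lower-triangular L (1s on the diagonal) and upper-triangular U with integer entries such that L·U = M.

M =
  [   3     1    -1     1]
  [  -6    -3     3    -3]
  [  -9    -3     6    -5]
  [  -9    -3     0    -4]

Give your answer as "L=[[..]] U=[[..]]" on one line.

L=[[1,0,0,0],[-2,1,0,0],[-3,0,1,0],[-3,0,-1,1]] U=[[3,1,-1,1],[0,-1,1,-1],[0,0,3,-2],[0,0,0,-3]]

  R1 -= -2·R0 → [0,-1,1,-1]
  R2 -= -3·R0 → [0,0,3,-2]
  R3 -= -3·R0 → [0,0,-3,-1]
  R2 -= 0·R1 → [0,0,3,-2]
  R3 -= 0·R1 → [0,0,-3,-1]
  R3 -= -1·R2 → [0,0,0,-3]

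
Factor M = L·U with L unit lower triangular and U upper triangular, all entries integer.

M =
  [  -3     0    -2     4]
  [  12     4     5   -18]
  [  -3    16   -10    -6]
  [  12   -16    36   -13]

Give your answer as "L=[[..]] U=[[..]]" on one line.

  row1 -= -4·row0 → [0,4,-3,-2]
  row2 -= 1·row0 → [0,16,-8,-10]
  row3 -= -4·row0 → [0,-16,28,3]
  row2 -= 4·row1 → [0,0,4,-2]
  row3 -= -4·row1 → [0,0,16,-5]
  row3 -= 4·row2 → [0,0,0,3]

L=[[1,0,0,0],[-4,1,0,0],[1,4,1,0],[-4,-4,4,1]] U=[[-3,0,-2,4],[0,4,-3,-2],[0,0,4,-2],[0,0,0,3]]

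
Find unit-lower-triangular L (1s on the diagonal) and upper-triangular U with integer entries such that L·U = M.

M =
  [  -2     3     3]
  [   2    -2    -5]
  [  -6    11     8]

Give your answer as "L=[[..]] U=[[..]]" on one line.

L=[[1,0,0],[-1,1,0],[3,2,1]] U=[[-2,3,3],[0,1,-2],[0,0,3]]

  r1 -= -1·r0 → [0,1,-2]
  r2 -= 3·r0 → [0,2,-1]
  r2 -= 2·r1 → [0,0,3]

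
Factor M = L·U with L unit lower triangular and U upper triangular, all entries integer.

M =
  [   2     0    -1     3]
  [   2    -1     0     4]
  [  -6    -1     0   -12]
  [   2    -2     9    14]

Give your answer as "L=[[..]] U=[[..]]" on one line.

  row1 -= 1·row0 → [0,-1,1,1]
  row2 -= -3·row0 → [0,-1,-3,-3]
  row3 -= 1·row0 → [0,-2,10,11]
  row2 -= 1·row1 → [0,0,-4,-4]
  row3 -= 2·row1 → [0,0,8,9]
  row3 -= -2·row2 → [0,0,0,1]

L=[[1,0,0,0],[1,1,0,0],[-3,1,1,0],[1,2,-2,1]] U=[[2,0,-1,3],[0,-1,1,1],[0,0,-4,-4],[0,0,0,1]]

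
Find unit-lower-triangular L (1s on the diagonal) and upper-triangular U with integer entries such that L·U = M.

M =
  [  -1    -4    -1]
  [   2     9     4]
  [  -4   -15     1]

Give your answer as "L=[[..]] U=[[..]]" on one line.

L=[[1,0,0],[-2,1,0],[4,1,1]] U=[[-1,-4,-1],[0,1,2],[0,0,3]]

  r1 -= -2·r0 → [0,1,2]
  r2 -= 4·r0 → [0,1,5]
  r2 -= 1·r1 → [0,0,3]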